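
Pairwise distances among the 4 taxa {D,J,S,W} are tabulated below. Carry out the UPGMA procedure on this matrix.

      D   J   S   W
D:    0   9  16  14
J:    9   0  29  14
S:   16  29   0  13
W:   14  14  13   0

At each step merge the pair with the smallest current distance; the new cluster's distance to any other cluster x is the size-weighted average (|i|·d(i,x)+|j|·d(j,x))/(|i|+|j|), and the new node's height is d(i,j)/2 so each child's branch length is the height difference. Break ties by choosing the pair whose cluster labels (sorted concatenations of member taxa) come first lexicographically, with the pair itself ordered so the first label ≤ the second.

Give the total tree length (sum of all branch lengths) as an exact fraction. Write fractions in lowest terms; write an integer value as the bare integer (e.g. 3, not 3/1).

117/4

step 1: merge (D,J) at d=9; branch lengths D→9/2, J→9/2; new cluster DJ
  updated: d(DJ,S)=45/2, d(DJ,W)=14
step 2: merge (S,W) at d=13; branch lengths S→13/2, W→13/2; new cluster SW
  updated: d(DJ,SW)=73/4
step 3: merge (DJ,SW) at d=73/4; branch lengths DJ→37/8, SW→21/8; new cluster DJSW
final tree: ((D:9/2,J:9/2):37/8,(S:13/2,W:13/2):21/8)
total length: 117/4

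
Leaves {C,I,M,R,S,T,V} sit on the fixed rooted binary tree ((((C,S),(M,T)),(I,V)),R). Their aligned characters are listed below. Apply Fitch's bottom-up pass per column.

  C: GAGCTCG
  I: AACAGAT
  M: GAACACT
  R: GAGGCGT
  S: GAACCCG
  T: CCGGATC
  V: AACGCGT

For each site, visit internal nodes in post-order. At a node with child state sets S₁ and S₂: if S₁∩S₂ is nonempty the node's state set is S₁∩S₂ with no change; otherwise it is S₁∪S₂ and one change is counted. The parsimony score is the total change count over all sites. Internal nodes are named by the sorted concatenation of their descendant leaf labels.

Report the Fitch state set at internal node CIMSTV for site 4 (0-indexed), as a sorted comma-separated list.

[col 0] CS: children C:{G}, S:{G} ∩→ {G}; cost 0
[col 0] MT: children M:{G}, T:{C} ∪→ {C,G}; cost 1
[col 0] CMST: children CS:{G}, MT:{C,G} ∩→ {G}; cost 0
[col 0] IV: children I:{A}, V:{A} ∩→ {A}; cost 0
[col 0] CIMSTV: children CMST:{G}, IV:{A} ∪→ {A,G}; cost 1
[col 0] CIMRSTV: children CIMSTV:{A,G}, R:{G} ∩→ {G}; cost 0
[col 1] CS: children C:{A}, S:{A} ∩→ {A}; cost 0
[col 1] MT: children M:{A}, T:{C} ∪→ {A,C}; cost 1
[col 1] CMST: children CS:{A}, MT:{A,C} ∩→ {A}; cost 0
[col 1] IV: children I:{A}, V:{A} ∩→ {A}; cost 0
[col 1] CIMSTV: children CMST:{A}, IV:{A} ∩→ {A}; cost 0
[col 1] CIMRSTV: children CIMSTV:{A}, R:{A} ∩→ {A}; cost 0
[col 2] CS: children C:{G}, S:{A} ∪→ {A,G}; cost 1
[col 2] MT: children M:{A}, T:{G} ∪→ {A,G}; cost 1
[col 2] CMST: children CS:{A,G}, MT:{A,G} ∩→ {A,G}; cost 0
[col 2] IV: children I:{C}, V:{C} ∩→ {C}; cost 0
[col 2] CIMSTV: children CMST:{A,G}, IV:{C} ∪→ {A,C,G}; cost 1
[col 2] CIMRSTV: children CIMSTV:{A,C,G}, R:{G} ∩→ {G}; cost 0
[col 3] CS: children C:{C}, S:{C} ∩→ {C}; cost 0
[col 3] MT: children M:{C}, T:{G} ∪→ {C,G}; cost 1
[col 3] CMST: children CS:{C}, MT:{C,G} ∩→ {C}; cost 0
[col 3] IV: children I:{A}, V:{G} ∪→ {A,G}; cost 1
[col 3] CIMSTV: children CMST:{C}, IV:{A,G} ∪→ {A,C,G}; cost 1
[col 3] CIMRSTV: children CIMSTV:{A,C,G}, R:{G} ∩→ {G}; cost 0
[col 4] CS: children C:{T}, S:{C} ∪→ {C,T}; cost 1
[col 4] MT: children M:{A}, T:{A} ∩→ {A}; cost 0
[col 4] CMST: children CS:{C,T}, MT:{A} ∪→ {A,C,T}; cost 1
[col 4] IV: children I:{G}, V:{C} ∪→ {C,G}; cost 1
[col 4] CIMSTV: children CMST:{A,C,T}, IV:{C,G} ∩→ {C}; cost 0
[col 4] CIMRSTV: children CIMSTV:{C}, R:{C} ∩→ {C}; cost 0
[col 5] CS: children C:{C}, S:{C} ∩→ {C}; cost 0
[col 5] MT: children M:{C}, T:{T} ∪→ {C,T}; cost 1
[col 5] CMST: children CS:{C}, MT:{C,T} ∩→ {C}; cost 0
[col 5] IV: children I:{A}, V:{G} ∪→ {A,G}; cost 1
[col 5] CIMSTV: children CMST:{C}, IV:{A,G} ∪→ {A,C,G}; cost 1
[col 5] CIMRSTV: children CIMSTV:{A,C,G}, R:{G} ∩→ {G}; cost 0
[col 6] CS: children C:{G}, S:{G} ∩→ {G}; cost 0
[col 6] MT: children M:{T}, T:{C} ∪→ {C,T}; cost 1
[col 6] CMST: children CS:{G}, MT:{C,T} ∪→ {C,G,T}; cost 1
[col 6] IV: children I:{T}, V:{T} ∩→ {T}; cost 0
[col 6] CIMSTV: children CMST:{C,G,T}, IV:{T} ∩→ {T}; cost 0
[col 6] CIMRSTV: children CIMSTV:{T}, R:{T} ∩→ {T}; cost 0
per-site changes: [2, 1, 3, 3, 3, 3, 2]; total = 17

C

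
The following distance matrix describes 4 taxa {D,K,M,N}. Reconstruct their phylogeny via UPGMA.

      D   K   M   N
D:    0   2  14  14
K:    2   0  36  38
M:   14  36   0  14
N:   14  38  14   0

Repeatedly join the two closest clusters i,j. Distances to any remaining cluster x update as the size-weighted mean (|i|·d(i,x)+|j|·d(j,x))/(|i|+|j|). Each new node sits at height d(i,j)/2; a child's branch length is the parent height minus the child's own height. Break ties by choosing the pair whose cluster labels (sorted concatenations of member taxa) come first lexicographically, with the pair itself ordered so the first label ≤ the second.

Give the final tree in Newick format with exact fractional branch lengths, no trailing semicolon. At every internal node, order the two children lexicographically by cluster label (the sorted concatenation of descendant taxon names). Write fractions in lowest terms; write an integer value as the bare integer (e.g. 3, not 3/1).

iteration 1: select D,K (d=2); attach at lengths (1, 1); label the merged cluster DK
  updated: d(DK,M)=25, d(DK,N)=26
iteration 2: select M,N (d=14); attach at lengths (7, 7); label the merged cluster MN
  updated: d(DK,MN)=51/2
iteration 3: select DK,MN (d=51/2); attach at lengths (47/4, 23/4); label the merged cluster DKMN
final tree: ((D:1,K:1):47/4,(M:7,N:7):23/4)
total length: 67/2

((D:1,K:1):47/4,(M:7,N:7):23/4)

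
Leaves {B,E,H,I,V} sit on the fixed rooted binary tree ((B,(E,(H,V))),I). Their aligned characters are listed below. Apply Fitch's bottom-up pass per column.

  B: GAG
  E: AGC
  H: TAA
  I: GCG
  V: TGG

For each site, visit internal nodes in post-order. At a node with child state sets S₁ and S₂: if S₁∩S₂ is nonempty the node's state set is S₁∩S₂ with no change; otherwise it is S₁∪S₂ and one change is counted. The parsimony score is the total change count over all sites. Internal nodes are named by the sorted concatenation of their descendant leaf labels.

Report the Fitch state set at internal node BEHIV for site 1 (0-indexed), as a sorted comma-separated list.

A,C,G

HV@0: {T} ∩ {T} = {T} (intersection, +0)
EHV@0: {A} ∪ {T} = {A,T} (union, +1)
BEHV@0: {G} ∪ {A,T} = {A,G,T} (union, +1)
BEHIV@0: {A,G,T} ∩ {G} = {G} (intersection, +0)
HV@1: {A} ∪ {G} = {A,G} (union, +1)
EHV@1: {G} ∩ {A,G} = {G} (intersection, +0)
BEHV@1: {A} ∪ {G} = {A,G} (union, +1)
BEHIV@1: {A,G} ∪ {C} = {A,C,G} (union, +1)
HV@2: {A} ∪ {G} = {A,G} (union, +1)
EHV@2: {C} ∪ {A,G} = {A,C,G} (union, +1)
BEHV@2: {G} ∩ {A,C,G} = {G} (intersection, +0)
BEHIV@2: {G} ∩ {G} = {G} (intersection, +0)
per-site changes: [2, 3, 2]; total = 7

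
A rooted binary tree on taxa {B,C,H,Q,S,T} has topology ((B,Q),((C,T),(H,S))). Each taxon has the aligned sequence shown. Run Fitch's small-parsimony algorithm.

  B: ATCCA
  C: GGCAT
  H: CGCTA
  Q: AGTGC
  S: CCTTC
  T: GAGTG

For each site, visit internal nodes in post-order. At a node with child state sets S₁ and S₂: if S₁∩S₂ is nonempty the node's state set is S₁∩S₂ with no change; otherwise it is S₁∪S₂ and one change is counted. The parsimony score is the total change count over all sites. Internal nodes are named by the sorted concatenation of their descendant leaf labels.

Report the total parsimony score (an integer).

15

site 0, node BQ: B={A} ∩ Q={A} → {A} (+0)
site 0, node CT: C={G} ∩ T={G} → {G} (+0)
site 0, node HS: H={C} ∩ S={C} → {C} (+0)
site 0, node CHST: CT={G} ∪ HS={C} → {C,G} (+1)
site 0, node BCHQST: BQ={A} ∪ CHST={C,G} → {A,C,G} (+1)
site 1, node BQ: B={T} ∪ Q={G} → {G,T} (+1)
site 1, node CT: C={G} ∪ T={A} → {A,G} (+1)
site 1, node HS: H={G} ∪ S={C} → {C,G} (+1)
site 1, node CHST: CT={A,G} ∩ HS={C,G} → {G} (+0)
site 1, node BCHQST: BQ={G,T} ∩ CHST={G} → {G} (+0)
site 2, node BQ: B={C} ∪ Q={T} → {C,T} (+1)
site 2, node CT: C={C} ∪ T={G} → {C,G} (+1)
site 2, node HS: H={C} ∪ S={T} → {C,T} (+1)
site 2, node CHST: CT={C,G} ∩ HS={C,T} → {C} (+0)
site 2, node BCHQST: BQ={C,T} ∩ CHST={C} → {C} (+0)
site 3, node BQ: B={C} ∪ Q={G} → {C,G} (+1)
site 3, node CT: C={A} ∪ T={T} → {A,T} (+1)
site 3, node HS: H={T} ∩ S={T} → {T} (+0)
site 3, node CHST: CT={A,T} ∩ HS={T} → {T} (+0)
site 3, node BCHQST: BQ={C,G} ∪ CHST={T} → {C,G,T} (+1)
site 4, node BQ: B={A} ∪ Q={C} → {A,C} (+1)
site 4, node CT: C={T} ∪ T={G} → {G,T} (+1)
site 4, node HS: H={A} ∪ S={C} → {A,C} (+1)
site 4, node CHST: CT={G,T} ∪ HS={A,C} → {A,C,G,T} (+1)
site 4, node BCHQST: BQ={A,C} ∩ CHST={A,C,G,T} → {A,C} (+0)
per-site changes: [2, 3, 3, 3, 4]; total = 15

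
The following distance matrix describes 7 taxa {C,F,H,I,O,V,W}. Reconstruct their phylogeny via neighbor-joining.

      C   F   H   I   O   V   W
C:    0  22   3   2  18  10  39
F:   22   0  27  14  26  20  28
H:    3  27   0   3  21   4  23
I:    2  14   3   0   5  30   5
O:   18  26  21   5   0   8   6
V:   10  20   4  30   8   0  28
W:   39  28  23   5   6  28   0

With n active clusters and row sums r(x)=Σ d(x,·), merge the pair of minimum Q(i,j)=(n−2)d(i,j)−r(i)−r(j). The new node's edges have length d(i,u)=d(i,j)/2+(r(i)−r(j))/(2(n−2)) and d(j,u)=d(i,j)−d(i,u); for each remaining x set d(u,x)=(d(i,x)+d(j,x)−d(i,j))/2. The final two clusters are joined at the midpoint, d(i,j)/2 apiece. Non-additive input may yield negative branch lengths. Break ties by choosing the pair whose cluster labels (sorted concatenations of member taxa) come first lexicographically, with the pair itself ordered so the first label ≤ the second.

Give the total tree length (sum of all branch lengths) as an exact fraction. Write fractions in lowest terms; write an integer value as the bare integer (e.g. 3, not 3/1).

163/4

step 1: merge (O,W) at d=6, Q=-183; branch lengths O→-3/2, W→15/2; new cluster OW
  updated: d(C,OW)=51/2, d(F,OW)=24, d(H,OW)=19, d(I,OW)=2, d(OW,V)=15
step 2: merge (I,OW) at d=2, Q=-257/2; branch lengths I→-53/16, OW→85/16; new cluster IOW
  updated: d(C,IOW)=51/4, d(F,IOW)=18, d(H,IOW)=10, d(IOW,V)=43/2
step 3: merge (F,IOW) at d=18, Q=-381/4; branch lengths F→105/8, IOW→39/8; new cluster FIOW
  updated: d(C,FIOW)=67/8, d(FIOW,H)=19/2, d(FIOW,V)=47/4
step 4: merge (C,FIOW) at d=67/8, Q=-137/4; branch lengths C→17/8, FIOW→25/4; new cluster CFIOW
  updated: d(CFIOW,H)=33/16, d(CFIOW,V)=107/16
step 5: merge (CFIOW,H) at d=33/16, Q=-51/4; branch lengths CFIOW→19/8, H→-5/16; new cluster CFHIOW
  updated: d(CFHIOW,V)=69/16
step 6: merge (CFHIOW,V) at d=69/16; branch lengths CFHIOW→69/32, V→69/32; new cluster CFHIOVW
final tree: (((C:17/8,(F:105/8,(I:-53/16,(O:-3/2,W:15/2):85/16):39/8):25/4):19/8,H:-5/16):69/32,V:69/32)
total length: 163/4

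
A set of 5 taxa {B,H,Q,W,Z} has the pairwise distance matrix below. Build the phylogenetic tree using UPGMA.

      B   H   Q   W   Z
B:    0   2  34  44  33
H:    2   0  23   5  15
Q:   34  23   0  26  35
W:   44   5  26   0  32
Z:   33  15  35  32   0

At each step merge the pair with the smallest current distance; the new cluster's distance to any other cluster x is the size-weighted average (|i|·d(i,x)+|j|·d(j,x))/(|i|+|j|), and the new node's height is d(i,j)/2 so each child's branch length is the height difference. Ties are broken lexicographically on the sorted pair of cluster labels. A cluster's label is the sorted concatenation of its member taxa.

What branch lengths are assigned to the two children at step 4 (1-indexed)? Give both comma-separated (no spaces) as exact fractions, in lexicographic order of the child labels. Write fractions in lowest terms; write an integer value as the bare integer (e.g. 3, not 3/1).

iteration 1: select B,H (d=2); attach at lengths (1, 1); label the merged cluster BH
  updated: d(BH,Q)=57/2, d(BH,W)=49/2, d(BH,Z)=24
iteration 2: select BH,Z (d=24); attach at lengths (11, 12); label the merged cluster BHZ
  updated: d(BHZ,Q)=92/3, d(BHZ,W)=27
iteration 3: select Q,W (d=26); attach at lengths (13, 13); label the merged cluster QW
  updated: d(BHZ,QW)=173/6
iteration 4: select BHZ,QW (d=173/6); attach at lengths (29/12, 17/12); label the merged cluster BHQWZ
final tree: (((B:1,H:1):11,Z:12):29/12,(Q:13,W:13):17/12)
total length: 329/6

29/12,17/12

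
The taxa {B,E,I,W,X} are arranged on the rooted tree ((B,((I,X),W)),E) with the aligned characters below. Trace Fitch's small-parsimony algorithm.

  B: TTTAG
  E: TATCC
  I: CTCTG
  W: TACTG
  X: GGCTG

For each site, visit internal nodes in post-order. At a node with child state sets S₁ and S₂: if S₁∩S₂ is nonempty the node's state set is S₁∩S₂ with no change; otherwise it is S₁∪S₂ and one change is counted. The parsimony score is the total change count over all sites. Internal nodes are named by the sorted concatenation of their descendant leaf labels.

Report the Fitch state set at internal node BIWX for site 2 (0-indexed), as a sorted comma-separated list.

IX@0: {C} ∪ {G} = {C,G} (union, +1)
IWX@0: {C,G} ∪ {T} = {C,G,T} (union, +1)
BIWX@0: {T} ∩ {C,G,T} = {T} (intersection, +0)
BEIWX@0: {T} ∩ {T} = {T} (intersection, +0)
IX@1: {T} ∪ {G} = {G,T} (union, +1)
IWX@1: {G,T} ∪ {A} = {A,G,T} (union, +1)
BIWX@1: {T} ∩ {A,G,T} = {T} (intersection, +0)
BEIWX@1: {T} ∪ {A} = {A,T} (union, +1)
IX@2: {C} ∩ {C} = {C} (intersection, +0)
IWX@2: {C} ∩ {C} = {C} (intersection, +0)
BIWX@2: {T} ∪ {C} = {C,T} (union, +1)
BEIWX@2: {C,T} ∩ {T} = {T} (intersection, +0)
IX@3: {T} ∩ {T} = {T} (intersection, +0)
IWX@3: {T} ∩ {T} = {T} (intersection, +0)
BIWX@3: {A} ∪ {T} = {A,T} (union, +1)
BEIWX@3: {A,T} ∪ {C} = {A,C,T} (union, +1)
IX@4: {G} ∩ {G} = {G} (intersection, +0)
IWX@4: {G} ∩ {G} = {G} (intersection, +0)
BIWX@4: {G} ∩ {G} = {G} (intersection, +0)
BEIWX@4: {G} ∪ {C} = {C,G} (union, +1)
per-site changes: [2, 3, 1, 2, 1]; total = 9

C,T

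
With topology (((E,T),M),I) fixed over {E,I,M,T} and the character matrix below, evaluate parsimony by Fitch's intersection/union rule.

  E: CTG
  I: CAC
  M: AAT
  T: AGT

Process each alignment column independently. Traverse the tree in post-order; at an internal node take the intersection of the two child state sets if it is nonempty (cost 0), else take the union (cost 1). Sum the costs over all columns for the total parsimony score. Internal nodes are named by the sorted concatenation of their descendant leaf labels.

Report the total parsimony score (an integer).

6

site 0, node ET: E={C} ∪ T={A} → {A,C} (+1)
site 0, node EMT: ET={A,C} ∩ M={A} → {A} (+0)
site 0, node EIMT: EMT={A} ∪ I={C} → {A,C} (+1)
site 1, node ET: E={T} ∪ T={G} → {G,T} (+1)
site 1, node EMT: ET={G,T} ∪ M={A} → {A,G,T} (+1)
site 1, node EIMT: EMT={A,G,T} ∩ I={A} → {A} (+0)
site 2, node ET: E={G} ∪ T={T} → {G,T} (+1)
site 2, node EMT: ET={G,T} ∩ M={T} → {T} (+0)
site 2, node EIMT: EMT={T} ∪ I={C} → {C,T} (+1)
per-site changes: [2, 2, 2]; total = 6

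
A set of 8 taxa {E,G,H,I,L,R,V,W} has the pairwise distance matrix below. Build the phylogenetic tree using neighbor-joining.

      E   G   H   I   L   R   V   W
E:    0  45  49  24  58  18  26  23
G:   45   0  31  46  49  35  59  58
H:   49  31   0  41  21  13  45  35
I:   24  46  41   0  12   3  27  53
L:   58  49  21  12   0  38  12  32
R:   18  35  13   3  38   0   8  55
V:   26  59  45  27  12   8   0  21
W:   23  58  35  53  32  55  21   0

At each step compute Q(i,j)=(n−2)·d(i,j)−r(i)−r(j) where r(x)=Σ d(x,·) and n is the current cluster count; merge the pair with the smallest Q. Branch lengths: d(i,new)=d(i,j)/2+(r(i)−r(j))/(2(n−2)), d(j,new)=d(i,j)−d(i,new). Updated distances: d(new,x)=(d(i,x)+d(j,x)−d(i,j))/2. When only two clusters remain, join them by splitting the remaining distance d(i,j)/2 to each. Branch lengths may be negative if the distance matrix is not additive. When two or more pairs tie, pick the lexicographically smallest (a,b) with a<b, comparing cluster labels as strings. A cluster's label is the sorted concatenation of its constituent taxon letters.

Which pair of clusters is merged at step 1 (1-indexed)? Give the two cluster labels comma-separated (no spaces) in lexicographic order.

E,W

step 1: merge (E,W) at d=23, Q=-382; branch lengths E→26/3, W→43/3; new cluster EW
  updated: d(EW,G)=40, d(EW,H)=61/2, d(EW,I)=27, d(EW,L)=67/2, d(EW,R)=25, d(EW,V)=12
step 2: merge (G,H) at d=31, Q=-573/2; branch lengths G→467/20, H→153/20; new cluster GH
  updated: d(EW,GH)=79/4, d(GH,I)=28, d(GH,L)=39/2, d(GH,R)=17/2, d(GH,V)=73/2
step 3: merge (I,R) at d=3, Q=-335/2; branch lengths I→53/16, R→-5/16; new cluster IR
  updated: d(EW,IR)=49/2, d(GH,IR)=67/4, d(IR,L)=47/2, d(IR,V)=16
step 4: merge (EW,V) at d=12, Q=-521/4; branch lengths EW→197/24, V→91/24; new cluster EVW
  updated: d(EVW,GH)=177/8, d(EVW,IR)=57/4, d(EVW,L)=67/4
step 5: merge (EVW,L) at d=67/4, Q=-635/8; branch lengths EVW→215/32, L→321/32; new cluster ELVW
  updated: d(ELVW,GH)=199/16, d(ELVW,IR)=21/2
step 6: merge (ELVW,GH) at d=199/16, Q=-635/16; branch lengths ELVW→99/32, GH→299/32; new cluster EGHLVW
  updated: d(EGHLVW,IR)=237/32
step 7: merge (EGHLVW,IR) at d=237/32; branch lengths EGHLVW→237/64, IR→237/64; new cluster EGHILRVW
final tree: (((((E:26/3,W:43/3):197/24,V:91/24):215/32,L:321/32):99/32,(G:467/20,H:153/20):299/32):237/64,(I:53/16,R:-5/16):237/64)
total length: 3379/32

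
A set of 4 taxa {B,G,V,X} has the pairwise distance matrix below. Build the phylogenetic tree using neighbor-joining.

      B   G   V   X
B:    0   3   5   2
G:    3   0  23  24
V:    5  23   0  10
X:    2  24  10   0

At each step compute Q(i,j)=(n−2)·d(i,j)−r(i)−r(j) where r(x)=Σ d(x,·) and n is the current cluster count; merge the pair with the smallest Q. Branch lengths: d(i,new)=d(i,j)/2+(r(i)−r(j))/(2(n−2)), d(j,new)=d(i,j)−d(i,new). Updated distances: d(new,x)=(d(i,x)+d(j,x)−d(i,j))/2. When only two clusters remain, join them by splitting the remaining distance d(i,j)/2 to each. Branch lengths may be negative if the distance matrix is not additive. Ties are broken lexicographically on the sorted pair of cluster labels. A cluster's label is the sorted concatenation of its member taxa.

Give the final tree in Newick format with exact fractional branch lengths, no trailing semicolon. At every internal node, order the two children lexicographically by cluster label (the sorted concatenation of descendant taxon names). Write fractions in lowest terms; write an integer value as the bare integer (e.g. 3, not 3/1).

(((B:-17/2,G:23/2):7,V:11/2):9/4,X:9/4)

iteration 1: select B,G (d=3, Q=-54); attach at lengths (-17/2, 23/2); label the merged cluster BG
  updated: d(BG,V)=25/2, d(BG,X)=23/2
iteration 2: select BG,V (d=25/2, Q=-34); attach at lengths (7, 11/2); label the merged cluster BGV
  updated: d(BGV,X)=9/2
iteration 3: select BGV,X (d=9/2); attach at lengths (9/4, 9/4); label the merged cluster BGVX
final tree: (((B:-17/2,G:23/2):7,V:11/2):9/4,X:9/4)
total length: 20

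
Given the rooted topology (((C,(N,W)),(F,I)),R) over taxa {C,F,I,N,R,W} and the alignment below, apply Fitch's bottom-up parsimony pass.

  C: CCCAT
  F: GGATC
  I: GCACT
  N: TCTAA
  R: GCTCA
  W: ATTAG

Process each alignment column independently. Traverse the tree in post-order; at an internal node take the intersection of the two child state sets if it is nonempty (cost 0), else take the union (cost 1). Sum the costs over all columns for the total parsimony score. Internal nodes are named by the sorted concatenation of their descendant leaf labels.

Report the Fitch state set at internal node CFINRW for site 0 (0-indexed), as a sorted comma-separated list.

site 0, node NW: N={T} ∪ W={A} → {A,T} (+1)
site 0, node CNW: C={C} ∪ NW={A,T} → {A,C,T} (+1)
site 0, node FI: F={G} ∩ I={G} → {G} (+0)
site 0, node CFINW: CNW={A,C,T} ∪ FI={G} → {A,C,G,T} (+1)
site 0, node CFINRW: CFINW={A,C,G,T} ∩ R={G} → {G} (+0)
site 1, node NW: N={C} ∪ W={T} → {C,T} (+1)
site 1, node CNW: C={C} ∩ NW={C,T} → {C} (+0)
site 1, node FI: F={G} ∪ I={C} → {C,G} (+1)
site 1, node CFINW: CNW={C} ∩ FI={C,G} → {C} (+0)
site 1, node CFINRW: CFINW={C} ∩ R={C} → {C} (+0)
site 2, node NW: N={T} ∩ W={T} → {T} (+0)
site 2, node CNW: C={C} ∪ NW={T} → {C,T} (+1)
site 2, node FI: F={A} ∩ I={A} → {A} (+0)
site 2, node CFINW: CNW={C,T} ∪ FI={A} → {A,C,T} (+1)
site 2, node CFINRW: CFINW={A,C,T} ∩ R={T} → {T} (+0)
site 3, node NW: N={A} ∩ W={A} → {A} (+0)
site 3, node CNW: C={A} ∩ NW={A} → {A} (+0)
site 3, node FI: F={T} ∪ I={C} → {C,T} (+1)
site 3, node CFINW: CNW={A} ∪ FI={C,T} → {A,C,T} (+1)
site 3, node CFINRW: CFINW={A,C,T} ∩ R={C} → {C} (+0)
site 4, node NW: N={A} ∪ W={G} → {A,G} (+1)
site 4, node CNW: C={T} ∪ NW={A,G} → {A,G,T} (+1)
site 4, node FI: F={C} ∪ I={T} → {C,T} (+1)
site 4, node CFINW: CNW={A,G,T} ∩ FI={C,T} → {T} (+0)
site 4, node CFINRW: CFINW={T} ∪ R={A} → {A,T} (+1)
per-site changes: [3, 2, 2, 2, 4]; total = 13

G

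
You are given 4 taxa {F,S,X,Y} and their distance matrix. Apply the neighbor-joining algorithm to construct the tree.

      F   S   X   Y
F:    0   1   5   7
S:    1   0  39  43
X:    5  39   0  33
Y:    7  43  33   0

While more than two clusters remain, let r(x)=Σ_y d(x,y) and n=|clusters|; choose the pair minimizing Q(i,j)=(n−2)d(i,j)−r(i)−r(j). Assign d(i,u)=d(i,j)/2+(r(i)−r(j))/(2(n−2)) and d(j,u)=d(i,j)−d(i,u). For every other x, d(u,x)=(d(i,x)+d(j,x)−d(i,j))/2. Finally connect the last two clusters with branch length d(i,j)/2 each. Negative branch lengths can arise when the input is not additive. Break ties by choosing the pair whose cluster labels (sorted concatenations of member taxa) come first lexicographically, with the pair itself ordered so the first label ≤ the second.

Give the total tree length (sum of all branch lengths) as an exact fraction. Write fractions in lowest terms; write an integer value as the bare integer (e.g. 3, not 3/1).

81/2

1. join F+S (d=1, Q=-94) ⇒ FS; edges |F|=-17, |S|=18
  updated: d(FS,X)=43/2, d(FS,Y)=49/2
2. join FS+X (d=43/2, Q=-79) ⇒ FSX; edges |FS|=13/2, |X|=15
  updated: d(FSX,Y)=18
3. join FSX+Y (d=18) ⇒ FSXY; edges |FSX|=9, |Y|=9
final tree: (((F:-17,S:18):13/2,X:15):9,Y:9)
total length: 81/2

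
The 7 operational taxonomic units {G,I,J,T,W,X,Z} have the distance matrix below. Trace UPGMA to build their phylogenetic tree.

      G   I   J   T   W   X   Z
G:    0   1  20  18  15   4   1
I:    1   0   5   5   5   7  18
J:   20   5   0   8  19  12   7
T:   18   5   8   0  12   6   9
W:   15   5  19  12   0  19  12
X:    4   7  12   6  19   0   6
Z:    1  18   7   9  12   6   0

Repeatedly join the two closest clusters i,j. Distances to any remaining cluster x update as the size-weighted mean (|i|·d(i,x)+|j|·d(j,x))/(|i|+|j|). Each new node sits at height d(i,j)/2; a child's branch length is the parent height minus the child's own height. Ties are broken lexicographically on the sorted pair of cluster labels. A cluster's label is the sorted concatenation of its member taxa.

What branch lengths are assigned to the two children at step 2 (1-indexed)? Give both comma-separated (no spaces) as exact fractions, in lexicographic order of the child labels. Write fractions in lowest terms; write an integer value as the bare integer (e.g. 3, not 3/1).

1. join G+I (d=1) ⇒ GI; edges |G|=1/2, |I|=1/2
  updated: d(GI,J)=25/2, d(GI,T)=23/2, d(GI,W)=10, d(GI,X)=11/2, d(GI,Z)=19/2
2. join GI+X (d=11/2) ⇒ GIX; edges |GI|=9/4, |X|=11/4
  updated: d(GIX,J)=37/3, d(GIX,T)=29/3, d(GIX,W)=13, d(GIX,Z)=25/3
3. join J+Z (d=7) ⇒ JZ; edges |J|=7/2, |Z|=7/2
  updated: d(GIX,JZ)=31/3, d(JZ,T)=17/2, d(JZ,W)=31/2
4. join JZ+T (d=17/2) ⇒ JTZ; edges |JZ|=3/4, |T|=17/4
  updated: d(GIX,JTZ)=91/9, d(JTZ,W)=43/3
5. join GIX+JTZ (d=91/9) ⇒ GIJTXZ; edges |GIX|=83/36, |JTZ|=29/36
  updated: d(GIJTXZ,W)=41/3
6. join GIJTXZ+W (d=41/3) ⇒ GIJTWXZ; edges |GIJTXZ|=16/9, |W|=41/6
final tree: ((((G:1/2,I:1/2):9/4,X:11/4):83/36,((J:7/2,Z:7/2):3/4,T:17/4):29/36):16/9,W:41/6)
total length: 535/18

9/4,11/4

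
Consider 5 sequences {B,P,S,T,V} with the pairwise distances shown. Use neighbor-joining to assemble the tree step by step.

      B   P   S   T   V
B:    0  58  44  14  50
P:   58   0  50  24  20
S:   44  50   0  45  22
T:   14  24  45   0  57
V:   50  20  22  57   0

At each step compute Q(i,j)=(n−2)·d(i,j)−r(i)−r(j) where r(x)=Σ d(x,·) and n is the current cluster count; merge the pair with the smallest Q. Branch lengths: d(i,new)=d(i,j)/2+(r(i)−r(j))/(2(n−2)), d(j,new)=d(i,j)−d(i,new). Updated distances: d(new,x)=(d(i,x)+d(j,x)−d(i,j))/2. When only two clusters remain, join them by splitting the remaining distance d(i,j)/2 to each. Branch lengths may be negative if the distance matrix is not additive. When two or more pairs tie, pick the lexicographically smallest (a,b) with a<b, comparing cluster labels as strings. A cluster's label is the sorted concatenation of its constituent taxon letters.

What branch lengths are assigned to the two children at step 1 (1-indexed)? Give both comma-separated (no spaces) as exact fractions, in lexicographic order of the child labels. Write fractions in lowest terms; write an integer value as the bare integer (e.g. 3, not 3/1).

step 1: merge (B,T) at d=14, Q=-264; branch lengths B→34/3, T→8/3; new cluster BT
  updated: d(BT,P)=34, d(BT,S)=75/2, d(BT,V)=93/2
step 2: merge (BT,P) at d=34, Q=-154; branch lengths BT→41/2, P→27/2; new cluster BPT
  updated: d(BPT,S)=107/4, d(BPT,V)=65/4
step 3: merge (BPT,S) at d=107/4, Q=-65; branch lengths BPT→21/2, S→65/4; new cluster BPST
  updated: d(BPST,V)=23/4
step 4: merge (BPST,V) at d=23/4; branch lengths BPST→23/8, V→23/8; new cluster BPSTV
final tree: ((((B:34/3,T:8/3):41/2,P:27/2):21/2,S:65/4):23/8,V:23/8)
total length: 161/2

34/3,8/3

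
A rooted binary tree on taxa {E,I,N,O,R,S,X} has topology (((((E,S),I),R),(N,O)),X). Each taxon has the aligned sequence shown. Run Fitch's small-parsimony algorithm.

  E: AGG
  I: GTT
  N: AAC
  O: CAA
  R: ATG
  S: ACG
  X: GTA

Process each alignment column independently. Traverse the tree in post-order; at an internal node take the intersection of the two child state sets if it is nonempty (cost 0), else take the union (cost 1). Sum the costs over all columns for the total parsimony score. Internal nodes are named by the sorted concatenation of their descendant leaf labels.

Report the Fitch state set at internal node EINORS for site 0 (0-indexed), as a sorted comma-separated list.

A

ES@0: {A} ∩ {A} = {A} (intersection, +0)
EIS@0: {A} ∪ {G} = {A,G} (union, +1)
EIRS@0: {A,G} ∩ {A} = {A} (intersection, +0)
NO@0: {A} ∪ {C} = {A,C} (union, +1)
EINORS@0: {A} ∩ {A,C} = {A} (intersection, +0)
EINORSX@0: {A} ∪ {G} = {A,G} (union, +1)
ES@1: {G} ∪ {C} = {C,G} (union, +1)
EIS@1: {C,G} ∪ {T} = {C,G,T} (union, +1)
EIRS@1: {C,G,T} ∩ {T} = {T} (intersection, +0)
NO@1: {A} ∩ {A} = {A} (intersection, +0)
EINORS@1: {T} ∪ {A} = {A,T} (union, +1)
EINORSX@1: {A,T} ∩ {T} = {T} (intersection, +0)
ES@2: {G} ∩ {G} = {G} (intersection, +0)
EIS@2: {G} ∪ {T} = {G,T} (union, +1)
EIRS@2: {G,T} ∩ {G} = {G} (intersection, +0)
NO@2: {C} ∪ {A} = {A,C} (union, +1)
EINORS@2: {G} ∪ {A,C} = {A,C,G} (union, +1)
EINORSX@2: {A,C,G} ∩ {A} = {A} (intersection, +0)
per-site changes: [3, 3, 3]; total = 9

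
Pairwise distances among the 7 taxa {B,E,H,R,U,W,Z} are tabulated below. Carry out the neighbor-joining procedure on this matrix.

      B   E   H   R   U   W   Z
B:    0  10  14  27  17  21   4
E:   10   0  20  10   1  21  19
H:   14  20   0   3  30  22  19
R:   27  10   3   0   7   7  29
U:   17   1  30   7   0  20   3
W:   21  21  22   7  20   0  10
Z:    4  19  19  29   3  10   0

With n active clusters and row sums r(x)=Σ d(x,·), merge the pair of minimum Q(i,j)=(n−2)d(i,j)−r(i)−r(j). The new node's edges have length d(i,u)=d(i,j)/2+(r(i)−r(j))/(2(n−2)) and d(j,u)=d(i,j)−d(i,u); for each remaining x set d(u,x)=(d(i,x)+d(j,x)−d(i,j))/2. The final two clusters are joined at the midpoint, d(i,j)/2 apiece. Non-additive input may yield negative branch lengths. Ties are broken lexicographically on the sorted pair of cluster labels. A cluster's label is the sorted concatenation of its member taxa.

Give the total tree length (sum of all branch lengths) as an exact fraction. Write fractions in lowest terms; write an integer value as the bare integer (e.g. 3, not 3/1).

289/8

iteration 1: select H,R (d=3, Q=-176); attach at lengths (4, -1); label the merged cluster HR
  updated: d(B,HR)=19, d(E,HR)=27/2, d(HR,U)=17, d(HR,W)=13, d(HR,Z)=45/2
iteration 2: select E,U (d=1, Q=-237/2); attach at lengths (21/16, -5/16); label the merged cluster EU
  updated: d(B,EU)=13, d(EU,HR)=59/4, d(EU,W)=20, d(EU,Z)=21/2
iteration 3: select HR,W (d=13, Q=-377/4); attach at lengths (59/8, 45/8); label the merged cluster HRW
  updated: d(B,HRW)=27/2, d(EU,HRW)=87/8, d(HRW,Z)=39/4
iteration 4: select B,Z (d=4, Q=-187/4); attach at lengths (57/16, 7/16); label the merged cluster BZ
  updated: d(BZ,EU)=39/4, d(BZ,HRW)=77/8
iteration 5: select BZ,EU (d=39/4, Q=-121/4); attach at lengths (17/4, 11/2); label the merged cluster BEUZ
  updated: d(BEUZ,HRW)=43/8
iteration 6: select BEUZ,HRW (d=43/8); attach at lengths (43/16, 43/16); label the merged cluster BEHRUWZ
final tree: (((B:57/16,Z:7/16):17/4,(E:21/16,U:-5/16):11/2):43/16,((H:4,R:-1):59/8,W:45/8):43/16)
total length: 289/8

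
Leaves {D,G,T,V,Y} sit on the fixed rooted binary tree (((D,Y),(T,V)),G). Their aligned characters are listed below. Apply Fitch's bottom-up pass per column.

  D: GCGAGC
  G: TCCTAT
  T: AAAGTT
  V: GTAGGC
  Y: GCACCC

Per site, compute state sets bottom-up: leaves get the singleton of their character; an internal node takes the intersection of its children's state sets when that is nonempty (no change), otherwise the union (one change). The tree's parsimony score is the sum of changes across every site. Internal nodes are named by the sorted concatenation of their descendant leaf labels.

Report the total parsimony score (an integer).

DY@0: {G} ∩ {G} = {G} (intersection, +0)
TV@0: {A} ∪ {G} = {A,G} (union, +1)
DTVY@0: {G} ∩ {A,G} = {G} (intersection, +0)
DGTVY@0: {G} ∪ {T} = {G,T} (union, +1)
DY@1: {C} ∩ {C} = {C} (intersection, +0)
TV@1: {A} ∪ {T} = {A,T} (union, +1)
DTVY@1: {C} ∪ {A,T} = {A,C,T} (union, +1)
DGTVY@1: {A,C,T} ∩ {C} = {C} (intersection, +0)
DY@2: {G} ∪ {A} = {A,G} (union, +1)
TV@2: {A} ∩ {A} = {A} (intersection, +0)
DTVY@2: {A,G} ∩ {A} = {A} (intersection, +0)
DGTVY@2: {A} ∪ {C} = {A,C} (union, +1)
DY@3: {A} ∪ {C} = {A,C} (union, +1)
TV@3: {G} ∩ {G} = {G} (intersection, +0)
DTVY@3: {A,C} ∪ {G} = {A,C,G} (union, +1)
DGTVY@3: {A,C,G} ∪ {T} = {A,C,G,T} (union, +1)
DY@4: {G} ∪ {C} = {C,G} (union, +1)
TV@4: {T} ∪ {G} = {G,T} (union, +1)
DTVY@4: {C,G} ∩ {G,T} = {G} (intersection, +0)
DGTVY@4: {G} ∪ {A} = {A,G} (union, +1)
DY@5: {C} ∩ {C} = {C} (intersection, +0)
TV@5: {T} ∪ {C} = {C,T} (union, +1)
DTVY@5: {C} ∩ {C,T} = {C} (intersection, +0)
DGTVY@5: {C} ∪ {T} = {C,T} (union, +1)
per-site changes: [2, 2, 2, 3, 3, 2]; total = 14

14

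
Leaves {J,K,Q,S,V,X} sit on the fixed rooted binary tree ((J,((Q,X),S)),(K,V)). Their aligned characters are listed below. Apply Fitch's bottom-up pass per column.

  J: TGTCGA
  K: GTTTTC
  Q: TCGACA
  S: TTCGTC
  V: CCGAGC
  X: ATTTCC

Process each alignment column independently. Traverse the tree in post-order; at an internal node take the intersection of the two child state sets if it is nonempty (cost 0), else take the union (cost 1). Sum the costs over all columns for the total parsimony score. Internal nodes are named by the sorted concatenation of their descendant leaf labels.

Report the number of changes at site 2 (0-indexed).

site 0, node QX: Q={T} ∪ X={A} → {A,T} (+1)
site 0, node QSX: QX={A,T} ∩ S={T} → {T} (+0)
site 0, node JQSX: J={T} ∩ QSX={T} → {T} (+0)
site 0, node KV: K={G} ∪ V={C} → {C,G} (+1)
site 0, node JKQSVX: JQSX={T} ∪ KV={C,G} → {C,G,T} (+1)
site 1, node QX: Q={C} ∪ X={T} → {C,T} (+1)
site 1, node QSX: QX={C,T} ∩ S={T} → {T} (+0)
site 1, node JQSX: J={G} ∪ QSX={T} → {G,T} (+1)
site 1, node KV: K={T} ∪ V={C} → {C,T} (+1)
site 1, node JKQSVX: JQSX={G,T} ∩ KV={C,T} → {T} (+0)
site 2, node QX: Q={G} ∪ X={T} → {G,T} (+1)
site 2, node QSX: QX={G,T} ∪ S={C} → {C,G,T} (+1)
site 2, node JQSX: J={T} ∩ QSX={C,G,T} → {T} (+0)
site 2, node KV: K={T} ∪ V={G} → {G,T} (+1)
site 2, node JKQSVX: JQSX={T} ∩ KV={G,T} → {T} (+0)
site 3, node QX: Q={A} ∪ X={T} → {A,T} (+1)
site 3, node QSX: QX={A,T} ∪ S={G} → {A,G,T} (+1)
site 3, node JQSX: J={C} ∪ QSX={A,G,T} → {A,C,G,T} (+1)
site 3, node KV: K={T} ∪ V={A} → {A,T} (+1)
site 3, node JKQSVX: JQSX={A,C,G,T} ∩ KV={A,T} → {A,T} (+0)
site 4, node QX: Q={C} ∩ X={C} → {C} (+0)
site 4, node QSX: QX={C} ∪ S={T} → {C,T} (+1)
site 4, node JQSX: J={G} ∪ QSX={C,T} → {C,G,T} (+1)
site 4, node KV: K={T} ∪ V={G} → {G,T} (+1)
site 4, node JKQSVX: JQSX={C,G,T} ∩ KV={G,T} → {G,T} (+0)
site 5, node QX: Q={A} ∪ X={C} → {A,C} (+1)
site 5, node QSX: QX={A,C} ∩ S={C} → {C} (+0)
site 5, node JQSX: J={A} ∪ QSX={C} → {A,C} (+1)
site 5, node KV: K={C} ∩ V={C} → {C} (+0)
site 5, node JKQSVX: JQSX={A,C} ∩ KV={C} → {C} (+0)
per-site changes: [3, 3, 3, 4, 3, 2]; total = 18

3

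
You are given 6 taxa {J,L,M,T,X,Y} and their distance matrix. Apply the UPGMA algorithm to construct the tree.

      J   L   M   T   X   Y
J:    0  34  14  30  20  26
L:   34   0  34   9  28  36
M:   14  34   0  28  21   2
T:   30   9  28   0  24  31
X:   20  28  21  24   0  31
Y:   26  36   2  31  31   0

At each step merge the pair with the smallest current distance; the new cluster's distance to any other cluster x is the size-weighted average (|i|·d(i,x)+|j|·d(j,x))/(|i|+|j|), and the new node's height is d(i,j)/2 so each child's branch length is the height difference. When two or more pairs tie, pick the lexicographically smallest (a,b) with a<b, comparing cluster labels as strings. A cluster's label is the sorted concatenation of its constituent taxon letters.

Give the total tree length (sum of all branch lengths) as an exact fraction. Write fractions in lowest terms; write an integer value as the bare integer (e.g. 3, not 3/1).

step 1: merge (M,Y) at d=2; branch lengths M→1, Y→1; new cluster MY
  updated: d(J,MY)=20, d(L,MY)=35, d(MY,T)=59/2, d(MY,X)=26
step 2: merge (L,T) at d=9; branch lengths L→9/2, T→9/2; new cluster LT
  updated: d(J,LT)=32, d(LT,MY)=129/4, d(LT,X)=26
step 3: merge (J,MY) at d=20; branch lengths J→10, MY→9; new cluster JMY
  updated: d(JMY,LT)=193/6, d(JMY,X)=24
step 4: merge (JMY,X) at d=24; branch lengths JMY→2, X→12; new cluster JMXY
  updated: d(JMXY,LT)=245/8
step 5: merge (JMXY,LT) at d=245/8; branch lengths JMXY→53/16, LT→173/16; new cluster JLMTXY
final tree: (((J:10,(M:1,Y:1):9):2,X:12):53/16,(L:9/2,T:9/2):173/16)
total length: 465/8

465/8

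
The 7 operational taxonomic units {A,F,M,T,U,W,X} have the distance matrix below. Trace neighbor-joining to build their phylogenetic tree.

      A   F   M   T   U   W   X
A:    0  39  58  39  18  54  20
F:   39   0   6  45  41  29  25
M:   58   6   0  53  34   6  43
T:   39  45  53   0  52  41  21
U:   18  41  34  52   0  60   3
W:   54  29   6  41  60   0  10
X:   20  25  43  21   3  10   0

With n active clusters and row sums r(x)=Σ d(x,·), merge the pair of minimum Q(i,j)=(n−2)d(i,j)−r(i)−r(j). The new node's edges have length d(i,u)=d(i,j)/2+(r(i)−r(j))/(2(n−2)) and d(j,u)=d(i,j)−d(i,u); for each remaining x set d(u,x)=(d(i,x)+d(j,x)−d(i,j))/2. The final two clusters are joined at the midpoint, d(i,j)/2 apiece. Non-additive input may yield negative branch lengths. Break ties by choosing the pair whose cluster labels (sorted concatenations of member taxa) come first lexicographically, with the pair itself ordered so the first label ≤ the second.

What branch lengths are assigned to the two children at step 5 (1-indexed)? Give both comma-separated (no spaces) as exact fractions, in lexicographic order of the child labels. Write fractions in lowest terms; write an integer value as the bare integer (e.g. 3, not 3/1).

23/4,31/2

1. join M+W (d=6, Q=-370) ⇒ MW; edges |M|=3, |W|=3
  updated: d(A,MW)=53, d(F,MW)=29/2, d(MW,T)=44, d(MW,U)=44, d(MW,X)=47/2
2. join F+MW (d=29/2, Q=-571/2) ⇒ FMW; edges |F|=87/16, |MW|=145/16
  updated: d(A,FMW)=155/4, d(FMW,T)=149/4, d(FMW,U)=141/4, d(FMW,X)=17
3. join A+U (d=18, Q=-170) ⇒ AU; edges |A|=41/4, |U|=31/4
  updated: d(AU,FMW)=28, d(AU,T)=73/2, d(AU,X)=5/2
4. join AU+X (d=5/2, Q=-205/2) ⇒ AUX; edges |AU|=63/8, |X|=-43/8
  updated: d(AUX,FMW)=85/4, d(AUX,T)=55/2
5. join AUX+FMW (d=85/4, Q=-86) ⇒ AFMUWX; edges |AUX|=23/4, |FMW|=31/2
  updated: d(AFMUWX,T)=87/4
6. join AFMUWX+T (d=87/4) ⇒ AFMTUWX; edges |AFMUWX|=87/8, |T|=87/8
final tree: ((((A:41/4,U:31/4):63/8,X:-43/8):23/4,(F:87/16,(M:3,W:3):145/16):31/2):87/8,T:87/8)
total length: 84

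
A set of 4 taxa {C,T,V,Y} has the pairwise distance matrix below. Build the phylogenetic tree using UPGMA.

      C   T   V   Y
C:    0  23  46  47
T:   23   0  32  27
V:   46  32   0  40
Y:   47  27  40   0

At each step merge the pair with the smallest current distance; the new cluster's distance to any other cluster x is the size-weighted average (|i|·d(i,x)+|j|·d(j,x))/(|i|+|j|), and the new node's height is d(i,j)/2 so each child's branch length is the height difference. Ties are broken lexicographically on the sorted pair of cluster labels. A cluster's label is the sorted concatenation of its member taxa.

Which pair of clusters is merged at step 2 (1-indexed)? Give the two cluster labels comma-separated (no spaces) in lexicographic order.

CT,Y

iteration 1: select C,T (d=23); attach at lengths (23/2, 23/2); label the merged cluster CT
  updated: d(CT,V)=39, d(CT,Y)=37
iteration 2: select CT,Y (d=37); attach at lengths (7, 37/2); label the merged cluster CTY
  updated: d(CTY,V)=118/3
iteration 3: select CTY,V (d=118/3); attach at lengths (7/6, 59/3); label the merged cluster CTVY
final tree: (((C:23/2,T:23/2):7,Y:37/2):7/6,V:59/3)
total length: 208/3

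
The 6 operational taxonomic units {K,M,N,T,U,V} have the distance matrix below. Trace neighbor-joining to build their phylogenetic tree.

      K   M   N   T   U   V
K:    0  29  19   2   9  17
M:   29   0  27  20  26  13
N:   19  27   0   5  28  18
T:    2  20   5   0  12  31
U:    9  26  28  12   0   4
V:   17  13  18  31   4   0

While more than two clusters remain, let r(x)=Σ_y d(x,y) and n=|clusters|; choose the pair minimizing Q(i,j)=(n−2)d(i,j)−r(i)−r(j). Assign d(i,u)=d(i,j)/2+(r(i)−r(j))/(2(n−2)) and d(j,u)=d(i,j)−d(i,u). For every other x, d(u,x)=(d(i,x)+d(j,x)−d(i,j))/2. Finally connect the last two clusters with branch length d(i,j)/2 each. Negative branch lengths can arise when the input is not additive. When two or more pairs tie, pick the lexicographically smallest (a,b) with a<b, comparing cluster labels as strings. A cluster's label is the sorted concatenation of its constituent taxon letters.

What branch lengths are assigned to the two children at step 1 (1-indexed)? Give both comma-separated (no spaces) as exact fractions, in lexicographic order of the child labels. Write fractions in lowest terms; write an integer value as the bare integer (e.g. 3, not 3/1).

47/8,-7/8

step 1: merge (N,T) at d=5, Q=-147; branch lengths N→47/8, T→-7/8; new cluster NT
  updated: d(K,NT)=8, d(M,NT)=21, d(NT,U)=35/2, d(NT,V)=22
step 2: merge (K,NT) at d=8, Q=-215/2; branch lengths K→37/12, NT→59/12; new cluster KNT
  updated: d(KNT,M)=21, d(KNT,U)=37/4, d(KNT,V)=31/2
step 3: merge (KNT,U) at d=37/4, Q=-133/2; branch lengths KNT→25/4, U→3; new cluster KNTU
  updated: d(KNTU,M)=151/8, d(KNTU,V)=41/8
step 4: merge (KNTU,M) at d=151/8, Q=-37; branch lengths KNTU→11/2, M→107/8; new cluster KMNTU
  updated: d(KMNTU,V)=-3/8
step 5: merge (KMNTU,V) at d=-3/8; branch lengths KMNTU→-3/16, V→-3/16; new cluster KMNTUV
final tree: ((((K:37/12,(N:47/8,T:-7/8):59/12):25/4,U:3):11/2,M:107/8):-3/16,V:-3/16)
total length: 163/4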